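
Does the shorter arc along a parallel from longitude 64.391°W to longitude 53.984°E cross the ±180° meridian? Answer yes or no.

Signed shortest Δλ = ((53.984 − -64.391 + 180) mod 360) − 180 = 118.375°.
Going east by 118.375° from -64.391° reaches +53.984° without touching 180°.

No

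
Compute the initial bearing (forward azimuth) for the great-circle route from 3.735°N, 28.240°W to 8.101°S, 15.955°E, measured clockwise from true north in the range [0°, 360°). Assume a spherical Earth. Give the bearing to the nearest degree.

Δλ = 15.955 − -28.240 = 44.195°.
θ = atan2( sin Δλ · cos φ₂ , cos φ₁ · sin φ₂ − sin φ₁ · cos φ₂ · cos Δλ )
  = atan2(0.69015, -0.18686) = 105.150° → normalised to [0°, 360°): 105.150°.

105°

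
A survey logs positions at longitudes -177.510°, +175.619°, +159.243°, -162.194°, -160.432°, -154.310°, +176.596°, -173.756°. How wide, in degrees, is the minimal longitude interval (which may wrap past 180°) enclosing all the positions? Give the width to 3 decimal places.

Sort the longitudes: -177.510°, -173.756°, -162.194°, -160.432°, -154.310°, +159.243°, +175.619°, +176.596°.
Eastward gaps between consecutive values (wrapping around): 3.754°, 11.562°, 1.762°, 6.122°, 313.553°, 16.376°, 0.977°, 5.894°.
Largest gap = 313.553° ⇒ minimal covering band is its complement: 360° − 313.553° = 46.447°.
Band runs from +159.243° eastward to -154.310°, crossing the antimeridian.

46.447°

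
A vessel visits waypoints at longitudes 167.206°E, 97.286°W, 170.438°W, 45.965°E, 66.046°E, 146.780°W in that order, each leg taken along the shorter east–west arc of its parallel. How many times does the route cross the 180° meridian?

Leg 1: +167.206° → -97.286°, shortest Δλ = 95.508° (east) — crosses 180°.
Leg 2: -97.286° → -170.438°, shortest Δλ = -73.152° (west) — does not cross 180°.
Leg 3: -170.438° → +45.965°, shortest Δλ = -143.597° (west) — crosses 180°.
Leg 4: +45.965° → +66.046°, shortest Δλ = 20.081° (east) — does not cross 180°.
Leg 5: +66.046° → -146.780°, shortest Δλ = 147.174° (east) — crosses 180°.
Total crossings: 3.

3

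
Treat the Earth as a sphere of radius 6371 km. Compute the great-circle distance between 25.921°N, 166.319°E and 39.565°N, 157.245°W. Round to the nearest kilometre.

3698 km

Δλ = -157.245 − 166.319 = -323.564°; wrapped into (−180°, 180°]: 36.436°.
Δφ = 39.565 − 25.921 = 13.644°.
a = sin²(Δφ/2) + cos φ₁ · cos φ₂ · sin²(Δλ/2) = 0.081877.
c = 2·atan2(√a, √(1−a)) = 0.58040 rad → d = 6371·c ≈ 3697.71 km.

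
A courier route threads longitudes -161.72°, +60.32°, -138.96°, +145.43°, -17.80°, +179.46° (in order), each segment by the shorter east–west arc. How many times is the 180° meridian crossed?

Leg 1: -161.72° → +60.32°, shortest Δλ = -137.96° (west) — crosses 180°.
Leg 2: +60.32° → -138.96°, shortest Δλ = 160.72° (east) — crosses 180°.
Leg 3: -138.96° → +145.43°, shortest Δλ = -75.61° (west) — crosses 180°.
Leg 4: +145.43° → -17.80°, shortest Δλ = -163.23° (west) — does not cross 180°.
Leg 5: -17.80° → +179.46°, shortest Δλ = -162.74° (west) — crosses 180°.
Total crossings: 4.

4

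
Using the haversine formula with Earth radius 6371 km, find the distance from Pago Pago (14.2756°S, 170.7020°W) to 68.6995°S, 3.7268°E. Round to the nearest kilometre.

Δλ = 3.7268 − -170.7020 = 174.4288°.
Δφ = -68.6995 − -14.2756 = -54.4239°.
a = sin²(Δφ/2) + cos φ₁ · cos φ₂ · sin²(Δλ/2) = 0.560319.
c = 2·atan2(√a, √(1−a)) = 1.69173 rad → d = 6371·c ≈ 10778.00 km.

10778 km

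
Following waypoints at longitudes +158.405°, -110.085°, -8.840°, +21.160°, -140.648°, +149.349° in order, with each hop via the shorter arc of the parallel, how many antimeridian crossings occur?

2

Leg 1: +158.405° → -110.085°, shortest Δλ = 91.51° (east) — crosses 180°.
Leg 2: -110.085° → -8.840°, shortest Δλ = 101.245° (east) — does not cross 180°.
Leg 3: -8.840° → +21.160°, shortest Δλ = 30.0° (east) — does not cross 180°.
Leg 4: +21.160° → -140.648°, shortest Δλ = -161.808° (west) — does not cross 180°.
Leg 5: -140.648° → +149.349°, shortest Δλ = -70.003° (west) — crosses 180°.
Total crossings: 2.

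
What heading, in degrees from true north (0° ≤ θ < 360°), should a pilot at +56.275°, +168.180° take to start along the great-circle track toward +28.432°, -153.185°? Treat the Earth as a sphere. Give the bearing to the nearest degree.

Δλ = -153.185 − 168.180 = -321.365°; wrapped into (−180°, 180°]: 38.635°.
θ = atan2( sin Δλ · cos φ₂ , cos φ₁ · sin φ₂ − sin φ₁ · cos φ₂ · cos Δλ )
  = atan2(0.54905, -0.30698) = 119.210° → normalised to [0°, 360°): 119.210°.

119°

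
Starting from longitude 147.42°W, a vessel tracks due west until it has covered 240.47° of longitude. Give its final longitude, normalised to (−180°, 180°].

Start at -147.42°; shift −240.47° → -387.89°.
-387.89° lies outside (−180°, 180°]; add 360° → -27.89°.

27.89°W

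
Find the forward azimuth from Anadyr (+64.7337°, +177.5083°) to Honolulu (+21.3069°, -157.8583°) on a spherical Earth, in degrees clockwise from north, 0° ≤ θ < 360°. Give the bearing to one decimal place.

Δλ = -157.8583 − 177.5083 = -335.3666°; wrapped into (−180°, 180°]: 24.6334°.
θ = atan2( sin Δλ · cos φ₂ , cos φ₁ · sin φ₂ − sin φ₁ · cos φ₂ · cos Δλ )
  = atan2(0.38832, -0.61075) = 147.552° → normalised to [0°, 360°): 147.552°.

147.6°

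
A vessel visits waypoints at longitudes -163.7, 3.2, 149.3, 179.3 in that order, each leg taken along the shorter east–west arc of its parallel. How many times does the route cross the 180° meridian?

Leg 1: -163.7° → +3.2°, shortest Δλ = 166.9° (east) — does not cross 180°.
Leg 2: +3.2° → +149.3°, shortest Δλ = 146.1° (east) — does not cross 180°.
Leg 3: +149.3° → +179.3°, shortest Δλ = 30.0° (east) — does not cross 180°.
Total crossings: 0.

0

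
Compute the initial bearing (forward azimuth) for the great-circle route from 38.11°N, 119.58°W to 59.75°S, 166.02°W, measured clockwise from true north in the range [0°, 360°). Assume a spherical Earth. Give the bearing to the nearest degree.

Δλ = -166.02 − -119.58 = -46.44°.
θ = atan2( sin Δλ · cos φ₂ , cos φ₁ · sin φ₂ − sin φ₁ · cos φ₂ · cos Δλ )
  = atan2(-0.36506, -0.89395) = -157.786° → normalised to [0°, 360°): 202.214°.

202°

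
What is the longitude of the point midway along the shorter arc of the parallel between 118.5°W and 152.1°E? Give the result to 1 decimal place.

Signed shortest Δλ from -118.5° to +152.1° is -89.4°.
Midpoint longitude = -118.5° + (-89.4°)/2 = -118.5° − 44.7° = -163.2°.
(The naïve average (-118.5 + +152.1)/2 = 16.8° is on the wrong side of the globe.)

163.2°W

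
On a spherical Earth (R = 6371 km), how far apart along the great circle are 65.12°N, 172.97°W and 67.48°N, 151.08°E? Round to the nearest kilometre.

1604 km

Δλ = 151.08 − -172.97 = 324.05°; wrapped into (−180°, 180°]: -35.95°.
Δφ = 67.48 − 65.12 = 2.36°.
a = sin²(Δφ/2) + cos φ₁ · cos φ₂ · sin²(Δλ/2) = 0.015770.
c = 2·atan2(√a, √(1−a)) = 0.25182 rad → d = 6371·c ≈ 1604.36 km.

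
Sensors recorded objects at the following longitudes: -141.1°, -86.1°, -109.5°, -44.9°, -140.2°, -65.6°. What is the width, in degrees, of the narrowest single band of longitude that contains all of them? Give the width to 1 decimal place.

Sort the longitudes: -141.1°, -140.2°, -109.5°, -86.1°, -65.6°, -44.9°.
Eastward gaps between consecutive values (wrapping around): 0.9°, 30.7°, 23.4°, 20.5°, 20.7°, 263.8°.
Largest gap = 263.8° ⇒ minimal covering band is its complement: 360° − 263.8° = 96.2°.
Band runs from -141.1° eastward to -44.9°.

96.2°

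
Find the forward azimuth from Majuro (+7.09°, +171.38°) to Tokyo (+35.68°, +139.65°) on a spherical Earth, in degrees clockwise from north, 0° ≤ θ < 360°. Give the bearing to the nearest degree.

319°

Δλ = 139.65 − 171.38 = -31.73°.
θ = atan2( sin Δλ · cos φ₂ , cos φ₁ · sin φ₂ − sin φ₁ · cos φ₂ · cos Δλ )
  = atan2(-0.42720, 0.49352) = -40.880° → normalised to [0°, 360°): 319.120°.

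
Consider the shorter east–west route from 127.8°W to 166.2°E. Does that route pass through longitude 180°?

Naïve |166.2 − -127.8| = 294.0° > 180°, so the shorter arc goes the other way round — across 180°.
Signed shortest Δλ = ((166.2 − -127.8 + 180) mod 360) − 180 = -66.0°.
Going west by 66.0° from -127.8° passes through 180° before reaching +166.2°.

Yes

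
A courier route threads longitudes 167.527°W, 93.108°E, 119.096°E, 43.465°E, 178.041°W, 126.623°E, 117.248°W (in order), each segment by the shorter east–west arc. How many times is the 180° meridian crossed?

Leg 1: -167.527° → +93.108°, shortest Δλ = -99.365° (west) — crosses 180°.
Leg 2: +93.108° → +119.096°, shortest Δλ = 25.988° (east) — does not cross 180°.
Leg 3: +119.096° → +43.465°, shortest Δλ = -75.631° (west) — does not cross 180°.
Leg 4: +43.465° → -178.041°, shortest Δλ = 138.494° (east) — crosses 180°.
Leg 5: -178.041° → +126.623°, shortest Δλ = -55.336° (west) — crosses 180°.
Leg 6: +126.623° → -117.248°, shortest Δλ = 116.129° (east) — crosses 180°.
Total crossings: 4.

4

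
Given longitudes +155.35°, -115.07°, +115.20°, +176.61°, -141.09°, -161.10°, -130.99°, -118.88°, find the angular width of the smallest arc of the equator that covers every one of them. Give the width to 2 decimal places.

Sort the longitudes: -161.10°, -141.09°, -130.99°, -118.88°, -115.07°, +115.20°, +155.35°, +176.61°.
Eastward gaps between consecutive values (wrapping around): 20.01°, 10.10°, 12.11°, 3.81°, 230.27°, 40.15°, 21.26°, 22.29°.
Largest gap = 230.27° ⇒ minimal covering band is its complement: 360° − 230.27° = 129.73°.
Band runs from +115.20° eastward to -115.07°, crossing the antimeridian.

129.73°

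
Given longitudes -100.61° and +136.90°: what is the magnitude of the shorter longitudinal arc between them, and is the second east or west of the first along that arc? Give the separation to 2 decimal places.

122.49° west

Raw difference: 136.90 − -100.61 = 237.51°.
Normalise into (−180°, 180°]: 237.51° − 360° = -122.49°.
Negative ⇒ the second point lies to the west; separation 122.49°.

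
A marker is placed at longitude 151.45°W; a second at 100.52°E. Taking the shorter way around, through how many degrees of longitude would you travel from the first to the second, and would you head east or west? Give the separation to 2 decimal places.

108.03° west

Raw difference: 100.52 − -151.45 = 251.97°.
Normalise into (−180°, 180°]: 251.97° − 360° = -108.03°.
Negative ⇒ the second point lies to the west; separation 108.03°.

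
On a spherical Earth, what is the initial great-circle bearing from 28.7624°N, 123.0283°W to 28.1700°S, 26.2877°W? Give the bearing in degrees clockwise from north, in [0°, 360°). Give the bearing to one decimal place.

Δλ = -26.2877 − -123.0283 = 96.7406°.
θ = atan2( sin Δλ · cos φ₂ , cos φ₁ · sin φ₂ − sin φ₁ · cos φ₂ · cos Δλ )
  = atan2(0.87546, -0.36406) = 112.580° → normalised to [0°, 360°): 112.580°.

112.6°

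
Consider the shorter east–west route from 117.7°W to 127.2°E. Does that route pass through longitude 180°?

Naïve |127.2 − -117.7| = 244.9° > 180°, so the shorter arc goes the other way round — across 180°.
Signed shortest Δλ = ((127.2 − -117.7 + 180) mod 360) − 180 = -115.1°.
Going west by 115.1° from -117.7° passes through 180° before reaching +127.2°.

Yes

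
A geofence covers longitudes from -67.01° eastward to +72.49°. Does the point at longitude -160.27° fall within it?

No

Band width going east from -67.01° to +72.49°: ((72.49 − -67.01) mod 360) = 139.50°.
Offset of -160.27° east of the west edge: ((-160.27 − -67.01) mod 360) = 266.74°.
266.74° > 139.50° ⇒ outside.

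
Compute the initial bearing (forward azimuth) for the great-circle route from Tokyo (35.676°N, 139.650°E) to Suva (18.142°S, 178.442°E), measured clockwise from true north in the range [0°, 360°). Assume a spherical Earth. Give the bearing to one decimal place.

Δλ = 178.442 − 139.650 = 38.792°.
θ = atan2( sin Δλ · cos φ₂ , cos φ₁ · sin φ₂ − sin φ₁ · cos φ₂ · cos Δλ )
  = atan2(0.59535, -0.68490) = 139.001° → normalised to [0°, 360°): 139.001°.

139.0°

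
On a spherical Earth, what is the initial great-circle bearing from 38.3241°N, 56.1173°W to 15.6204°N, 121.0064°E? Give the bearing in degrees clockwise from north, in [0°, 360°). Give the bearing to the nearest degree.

3°

Δλ = 121.0064 − -56.1173 = 177.1237°.
θ = atan2( sin Δλ · cos φ₂ , cos φ₁ · sin φ₂ − sin φ₁ · cos φ₂ · cos Δλ )
  = atan2(0.04833, 0.80769) = 3.424° → normalised to [0°, 360°): 3.424°.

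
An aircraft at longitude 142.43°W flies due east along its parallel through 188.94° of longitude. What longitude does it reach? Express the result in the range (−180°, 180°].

46.51°E

Start at -142.43°; shift +188.94° → +46.51°.
+46.51° already lies in (−180°, 180°].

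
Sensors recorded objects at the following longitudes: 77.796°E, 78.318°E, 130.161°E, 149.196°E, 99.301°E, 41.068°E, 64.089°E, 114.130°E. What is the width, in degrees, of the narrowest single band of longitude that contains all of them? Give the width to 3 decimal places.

108.128°

Sort the longitudes: +41.068°, +64.089°, +77.796°, +78.318°, +99.301°, +114.130°, +130.161°, +149.196°.
Eastward gaps between consecutive values (wrapping around): 23.021°, 13.707°, 0.522°, 20.983°, 14.829°, 16.031°, 19.035°, 251.872°.
Largest gap = 251.872° ⇒ minimal covering band is its complement: 360° − 251.872° = 108.128°.
Band runs from +41.068° eastward to +149.196°.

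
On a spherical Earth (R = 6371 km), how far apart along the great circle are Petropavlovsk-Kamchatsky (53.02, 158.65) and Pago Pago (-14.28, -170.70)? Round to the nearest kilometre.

8036 km

Δλ = -170.70 − 158.65 = -329.35°; wrapped into (−180°, 180°]: 30.65°.
Δφ = -14.28 − 53.02 = -67.30°.
a = sin²(Δφ/2) + cos φ₁ · cos φ₂ · sin²(Δλ/2) = 0.347767.
c = 2·atan2(√a, √(1−a)) = 1.26142 rad → d = 6371·c ≈ 8036.49 km.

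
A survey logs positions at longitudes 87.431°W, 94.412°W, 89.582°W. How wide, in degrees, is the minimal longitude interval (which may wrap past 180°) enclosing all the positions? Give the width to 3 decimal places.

Sort the longitudes: -94.412°, -89.582°, -87.431°.
Eastward gaps between consecutive values (wrapping around): 4.830°, 2.151°, 353.019°.
Largest gap = 353.019° ⇒ minimal covering band is its complement: 360° − 353.019° = 6.981°.
Band runs from -94.412° eastward to -87.431°.

6.981°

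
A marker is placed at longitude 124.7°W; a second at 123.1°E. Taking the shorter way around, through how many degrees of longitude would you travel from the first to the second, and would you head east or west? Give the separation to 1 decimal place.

Raw difference: 123.1 − -124.7 = 247.8°.
Normalise into (−180°, 180°]: 247.8° − 360° = -112.2°.
Negative ⇒ the second point lies to the west; separation 112.2°.

112.2° west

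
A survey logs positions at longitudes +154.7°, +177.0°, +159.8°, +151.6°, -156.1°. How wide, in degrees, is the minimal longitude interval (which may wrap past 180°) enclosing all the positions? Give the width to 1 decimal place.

Sort the longitudes: -156.1°, +151.6°, +154.7°, +159.8°, +177.0°.
Eastward gaps between consecutive values (wrapping around): 307.7°, 3.1°, 5.1°, 17.2°, 26.9°.
Largest gap = 307.7° ⇒ minimal covering band is its complement: 360° − 307.7° = 52.3°.
Band runs from +151.6° eastward to -156.1°, crossing the antimeridian.

52.3°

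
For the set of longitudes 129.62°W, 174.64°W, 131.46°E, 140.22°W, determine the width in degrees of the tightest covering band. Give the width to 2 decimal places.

98.92°

Sort the longitudes: -174.64°, -140.22°, -129.62°, +131.46°.
Eastward gaps between consecutive values (wrapping around): 34.42°, 10.60°, 261.08°, 53.90°.
Largest gap = 261.08° ⇒ minimal covering band is its complement: 360° − 261.08° = 98.92°.
Band runs from +131.46° eastward to -129.62°, crossing the antimeridian.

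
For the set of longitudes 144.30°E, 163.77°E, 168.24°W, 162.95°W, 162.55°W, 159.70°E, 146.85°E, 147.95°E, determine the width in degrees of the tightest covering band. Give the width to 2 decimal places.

53.15°

Sort the longitudes: -168.24°, -162.95°, -162.55°, +144.30°, +146.85°, +147.95°, +159.70°, +163.77°.
Eastward gaps between consecutive values (wrapping around): 5.29°, 0.40°, 306.85°, 2.55°, 1.10°, 11.75°, 4.07°, 27.99°.
Largest gap = 306.85° ⇒ minimal covering band is its complement: 360° − 306.85° = 53.15°.
Band runs from +144.30° eastward to -162.55°, crossing the antimeridian.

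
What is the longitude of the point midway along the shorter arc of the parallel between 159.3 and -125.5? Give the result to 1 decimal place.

-163.1°

Signed shortest Δλ from +159.3° to -125.5° is +75.2°.
Midpoint longitude = +159.3° + (+75.2°)/2 = +159.3° + 37.6° = +196.9°.
Normalise into (−180°, 180°]: -163.1°.
(The naïve average (+159.3 + -125.5)/2 = 16.9° is on the wrong side of the globe.)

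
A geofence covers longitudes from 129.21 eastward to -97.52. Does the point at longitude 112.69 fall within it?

No

Band width going east from +129.21° to -97.52°: ((-97.52 − 129.21) mod 360) = 133.27°.
Offset of +112.69° east of the west edge: ((112.69 − 129.21) mod 360) = 343.48°.
343.48° > 133.27° ⇒ outside.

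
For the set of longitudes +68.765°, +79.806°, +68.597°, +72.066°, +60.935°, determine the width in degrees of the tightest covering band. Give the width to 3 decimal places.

Sort the longitudes: +60.935°, +68.597°, +68.765°, +72.066°, +79.806°.
Eastward gaps between consecutive values (wrapping around): 7.662°, 0.168°, 3.301°, 7.740°, 341.129°.
Largest gap = 341.129° ⇒ minimal covering band is its complement: 360° − 341.129° = 18.871°.
Band runs from +60.935° eastward to +79.806°.

18.871°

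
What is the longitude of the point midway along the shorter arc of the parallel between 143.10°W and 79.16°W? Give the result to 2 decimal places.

111.13°W

Signed shortest Δλ from -143.10° to -79.16° is +63.94°.
Midpoint longitude = -143.10° + (+63.94°)/2 = -143.10° + 31.97° = -111.13°.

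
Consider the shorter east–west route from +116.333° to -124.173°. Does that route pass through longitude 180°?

Naïve |-124.173 − 116.333| = 240.506° > 180°, so the shorter arc goes the other way round — across 180°.
Signed shortest Δλ = ((-124.173 − 116.333 + 180) mod 360) − 180 = 119.494°.
Going east by 119.494° from +116.333° passes through 180° before reaching -124.173°.

Yes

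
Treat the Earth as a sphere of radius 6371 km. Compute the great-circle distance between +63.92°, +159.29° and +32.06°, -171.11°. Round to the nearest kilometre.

Δλ = -171.11 − 159.29 = -330.40°; wrapped into (−180°, 180°]: 29.60°.
Δφ = 32.06 − 63.92 = -31.86°.
a = sin²(Δφ/2) + cos φ₁ · cos φ₂ · sin²(Δλ/2) = 0.099642.
c = 2·atan2(√a, √(1−a)) = 0.64231 rad → d = 6371·c ≈ 4092.13 km.

4092 km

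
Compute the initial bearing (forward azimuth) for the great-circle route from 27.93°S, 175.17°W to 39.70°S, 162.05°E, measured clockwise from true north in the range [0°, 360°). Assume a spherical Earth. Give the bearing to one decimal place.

Δλ = 162.05 − -175.17 = 337.22°; wrapped into (−180°, 180°]: -22.78°.
θ = atan2( sin Δλ · cos φ₂ , cos φ₁ · sin φ₂ − sin φ₁ · cos φ₂ · cos Δλ )
  = atan2(-0.29791, -0.23209) = -127.922° → normalised to [0°, 360°): 232.078°.

232.1°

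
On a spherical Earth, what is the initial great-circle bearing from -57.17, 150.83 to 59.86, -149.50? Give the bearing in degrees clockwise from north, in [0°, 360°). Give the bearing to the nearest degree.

Δλ = -149.50 − 150.83 = -300.33°; wrapped into (−180°, 180°]: 59.67°.
θ = atan2( sin Δλ · cos φ₂ , cos φ₁ · sin φ₂ − sin φ₁ · cos φ₂ · cos Δλ )
  = atan2(0.43339, 0.68191) = 32.438° → normalised to [0°, 360°): 32.438°.

32°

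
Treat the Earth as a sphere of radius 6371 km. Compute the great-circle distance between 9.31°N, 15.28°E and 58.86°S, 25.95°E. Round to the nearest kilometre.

Δλ = 25.95 − 15.28 = 10.67°.
Δφ = -58.86 − 9.31 = -68.17°.
a = sin²(Δφ/2) + cos φ₁ · cos φ₂ · sin²(Δλ/2) = 0.318485.
c = 2·atan2(√a, √(1−a)) = 1.19928 rad → d = 6371·c ≈ 7640.60 km.

7641 km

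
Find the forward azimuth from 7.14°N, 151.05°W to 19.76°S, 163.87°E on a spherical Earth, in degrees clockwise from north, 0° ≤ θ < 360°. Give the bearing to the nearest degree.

Δλ = 163.87 − -151.05 = 314.92°; wrapped into (−180°, 180°]: -45.08°.
θ = atan2( sin Δλ · cos φ₂ , cos φ₁ · sin φ₂ − sin φ₁ · cos φ₂ · cos Δλ )
  = atan2(-0.66640, -0.41806) = -122.102° → normalised to [0°, 360°): 237.898°.

238°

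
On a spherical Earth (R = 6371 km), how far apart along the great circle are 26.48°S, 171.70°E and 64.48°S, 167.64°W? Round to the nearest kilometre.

4476 km

Δλ = -167.64 − 171.70 = -339.34°; wrapped into (−180°, 180°]: 20.66°.
Δφ = -64.48 − -26.48 = -38.00°.
a = sin²(Δφ/2) + cos φ₁ · cos φ₂ · sin²(Δλ/2) = 0.118394.
c = 2·atan2(√a, √(1−a)) = 0.70253 rad → d = 6371·c ≈ 4475.81 km.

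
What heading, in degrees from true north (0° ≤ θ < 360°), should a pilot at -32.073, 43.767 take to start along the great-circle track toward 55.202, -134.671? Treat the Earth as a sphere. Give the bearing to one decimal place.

Δλ = -134.671 − 43.767 = -178.438°.
θ = atan2( sin Δλ · cos φ₂ , cos φ₁ · sin φ₂ − sin φ₁ · cos φ₂ · cos Δλ )
  = atan2(-0.01556, 0.39292) = -2.267° → normalised to [0°, 360°): 357.733°.

357.7°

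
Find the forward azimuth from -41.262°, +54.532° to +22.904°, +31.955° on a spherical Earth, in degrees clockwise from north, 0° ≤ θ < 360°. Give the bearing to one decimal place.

337.5°

Δλ = 31.955 − 54.532 = -22.577°.
θ = atan2( sin Δλ · cos φ₂ , cos φ₁ · sin φ₂ − sin φ₁ · cos φ₂ · cos Δλ )
  = atan2(-0.35366, 0.85350) = -22.507° → normalised to [0°, 360°): 337.493°.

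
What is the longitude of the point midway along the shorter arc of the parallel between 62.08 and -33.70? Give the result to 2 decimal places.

Signed shortest Δλ from +62.08° to -33.70° is -95.78°.
Midpoint longitude = +62.08° + (-95.78°)/2 = +62.08° − 47.89° = +14.19°.

+14.19°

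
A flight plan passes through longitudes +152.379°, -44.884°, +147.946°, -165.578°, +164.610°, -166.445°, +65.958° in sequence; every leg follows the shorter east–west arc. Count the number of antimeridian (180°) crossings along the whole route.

6

Leg 1: +152.379° → -44.884°, shortest Δλ = 162.737° (east) — crosses 180°.
Leg 2: -44.884° → +147.946°, shortest Δλ = -167.17° (west) — crosses 180°.
Leg 3: +147.946° → -165.578°, shortest Δλ = 46.476° (east) — crosses 180°.
Leg 4: -165.578° → +164.610°, shortest Δλ = -29.812° (west) — crosses 180°.
Leg 5: +164.610° → -166.445°, shortest Δλ = 28.945° (east) — crosses 180°.
Leg 6: -166.445° → +65.958°, shortest Δλ = -127.597° (west) — crosses 180°.
Total crossings: 6.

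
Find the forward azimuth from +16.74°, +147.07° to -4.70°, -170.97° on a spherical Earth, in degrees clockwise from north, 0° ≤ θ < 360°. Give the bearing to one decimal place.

113.7°

Δλ = -170.97 − 147.07 = -318.04°; wrapped into (−180°, 180°]: 41.96°.
θ = atan2( sin Δλ · cos φ₂ , cos φ₁ · sin φ₂ − sin φ₁ · cos φ₂ · cos Δλ )
  = atan2(0.66636, -0.29193) = 113.658° → normalised to [0°, 360°): 113.658°.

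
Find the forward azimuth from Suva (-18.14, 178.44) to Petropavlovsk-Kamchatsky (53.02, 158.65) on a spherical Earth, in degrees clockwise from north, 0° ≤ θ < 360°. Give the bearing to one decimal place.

347.7°

Δλ = 158.65 − 178.44 = -19.79°.
θ = atan2( sin Δλ · cos φ₂ , cos φ₁ · sin φ₂ − sin φ₁ · cos φ₂ · cos Δλ )
  = atan2(-0.20366, 0.93536) = -12.284° → normalised to [0°, 360°): 347.716°.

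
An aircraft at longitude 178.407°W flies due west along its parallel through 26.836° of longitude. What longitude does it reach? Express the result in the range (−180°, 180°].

Start at -178.407°; shift −26.836° → -205.243°.
-205.243° lies outside (−180°, 180°]; add 360° → +154.757°.

154.757°E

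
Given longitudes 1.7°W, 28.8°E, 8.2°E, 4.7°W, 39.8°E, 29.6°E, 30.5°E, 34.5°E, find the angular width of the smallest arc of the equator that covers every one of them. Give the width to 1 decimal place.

44.5°

Sort the longitudes: -4.7°, -1.7°, +8.2°, +28.8°, +29.6°, +30.5°, +34.5°, +39.8°.
Eastward gaps between consecutive values (wrapping around): 3.0°, 9.9°, 20.6°, 0.8°, 0.9°, 4.0°, 5.3°, 315.5°.
Largest gap = 315.5° ⇒ minimal covering band is its complement: 360° − 315.5° = 44.5°.
Band runs from -4.7° eastward to +39.8°.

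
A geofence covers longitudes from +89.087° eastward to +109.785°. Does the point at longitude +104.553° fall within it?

Yes

Band width going east from +89.087° to +109.785°: ((109.785 − 89.087) mod 360) = 20.698°.
Offset of +104.553° east of the west edge: ((104.553 − 89.087) mod 360) = 15.466°.
15.466° ≤ 20.698° ⇒ inside.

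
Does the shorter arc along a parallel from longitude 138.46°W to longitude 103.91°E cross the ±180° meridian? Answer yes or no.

Yes

Naïve |103.91 − -138.46| = 242.37° > 180°, so the shorter arc goes the other way round — across 180°.
Signed shortest Δλ = ((103.91 − -138.46 + 180) mod 360) − 180 = -117.63°.
Going west by 117.63° from -138.46° passes through 180° before reaching +103.91°.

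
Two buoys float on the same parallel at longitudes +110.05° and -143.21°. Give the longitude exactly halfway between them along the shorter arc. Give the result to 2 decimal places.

+163.42°

Signed shortest Δλ from +110.05° to -143.21° is +106.74°.
Midpoint longitude = +110.05° + (+106.74°)/2 = +110.05° + 53.37° = +163.42°.
(The naïve average (+110.05 + -143.21)/2 = -16.58° is on the wrong side of the globe.)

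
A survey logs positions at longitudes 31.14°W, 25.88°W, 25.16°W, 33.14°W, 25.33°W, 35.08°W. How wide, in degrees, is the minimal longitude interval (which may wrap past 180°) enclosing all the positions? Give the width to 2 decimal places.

9.92°

Sort the longitudes: -35.08°, -33.14°, -31.14°, -25.88°, -25.33°, -25.16°.
Eastward gaps between consecutive values (wrapping around): 1.94°, 2.00°, 5.26°, 0.55°, 0.17°, 350.08°.
Largest gap = 350.08° ⇒ minimal covering band is its complement: 360° − 350.08° = 9.92°.
Band runs from -35.08° eastward to -25.16°.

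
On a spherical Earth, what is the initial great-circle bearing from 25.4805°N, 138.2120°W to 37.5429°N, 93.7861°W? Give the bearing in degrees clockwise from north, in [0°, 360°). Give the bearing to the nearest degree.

Δλ = -93.7861 − -138.2120 = 44.4259°.
θ = atan2( sin Δλ · cos φ₂ , cos φ₁ · sin φ₂ − sin φ₁ · cos φ₂ · cos Δλ )
  = atan2(0.55502, 0.30648) = 61.093° → normalised to [0°, 360°): 61.093°.

61°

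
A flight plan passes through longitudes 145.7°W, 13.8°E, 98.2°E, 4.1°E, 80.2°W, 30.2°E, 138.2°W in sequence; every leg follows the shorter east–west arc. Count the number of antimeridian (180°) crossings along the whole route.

0

Leg 1: -145.7° → +13.8°, shortest Δλ = 159.5° (east) — does not cross 180°.
Leg 2: +13.8° → +98.2°, shortest Δλ = 84.4° (east) — does not cross 180°.
Leg 3: +98.2° → +4.1°, shortest Δλ = -94.1° (west) — does not cross 180°.
Leg 4: +4.1° → -80.2°, shortest Δλ = -84.3° (west) — does not cross 180°.
Leg 5: -80.2° → +30.2°, shortest Δλ = 110.4° (east) — does not cross 180°.
Leg 6: +30.2° → -138.2°, shortest Δλ = -168.4° (west) — does not cross 180°.
Total crossings: 0.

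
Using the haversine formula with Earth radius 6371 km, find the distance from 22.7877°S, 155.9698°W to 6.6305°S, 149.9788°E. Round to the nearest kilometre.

6047 km

Δλ = 149.9788 − -155.9698 = 305.9486°; wrapped into (−180°, 180°]: -54.0514°.
Δφ = -6.6305 − -22.7877 = 16.1572°.
a = sin²(Δφ/2) + cos φ₁ · cos φ₂ · sin²(Δλ/2) = 0.208830.
c = 2·atan2(√a, √(1−a)) = 0.94919 rad → d = 6371·c ≈ 6047.31 km.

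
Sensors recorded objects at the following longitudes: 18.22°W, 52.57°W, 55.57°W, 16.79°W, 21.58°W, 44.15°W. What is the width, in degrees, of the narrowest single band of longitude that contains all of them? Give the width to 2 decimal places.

Sort the longitudes: -55.57°, -52.57°, -44.15°, -21.58°, -18.22°, -16.79°.
Eastward gaps between consecutive values (wrapping around): 3.00°, 8.42°, 22.57°, 3.36°, 1.43°, 321.22°.
Largest gap = 321.22° ⇒ minimal covering band is its complement: 360° − 321.22° = 38.78°.
Band runs from -55.57° eastward to -16.79°.

38.78°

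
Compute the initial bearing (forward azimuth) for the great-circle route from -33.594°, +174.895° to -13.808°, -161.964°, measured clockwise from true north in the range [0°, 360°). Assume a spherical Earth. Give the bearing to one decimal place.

Δλ = -161.964 − 174.895 = -336.859°; wrapped into (−180°, 180°]: 23.141°.
θ = atan2( sin Δλ · cos φ₂ , cos φ₁ · sin φ₂ − sin φ₁ · cos φ₂ · cos Δλ )
  = atan2(0.38164, 0.29528) = 52.271° → normalised to [0°, 360°): 52.271°.

52.3°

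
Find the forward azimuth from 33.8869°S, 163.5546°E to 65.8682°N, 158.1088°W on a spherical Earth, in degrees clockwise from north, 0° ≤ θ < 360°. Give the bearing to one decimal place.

15.2°

Δλ = -158.1088 − 163.5546 = -321.6634°; wrapped into (−180°, 180°]: 38.3366°.
θ = atan2( sin Δλ · cos φ₂ , cos φ₁ · sin φ₂ − sin φ₁ · cos φ₂ · cos Δλ )
  = atan2(0.25359, 0.93639) = 15.153° → normalised to [0°, 360°): 15.153°.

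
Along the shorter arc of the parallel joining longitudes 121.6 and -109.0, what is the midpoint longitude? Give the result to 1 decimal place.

Signed shortest Δλ from +121.6° to -109.0° is +129.4°.
Midpoint longitude = +121.6° + (+129.4°)/2 = +121.6° + 64.7° = +186.3°.
Normalise into (−180°, 180°]: -173.7°.
(The naïve average (+121.6 + -109.0)/2 = 6.3° is on the wrong side of the globe.)

-173.7°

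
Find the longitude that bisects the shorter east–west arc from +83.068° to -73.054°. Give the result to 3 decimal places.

+5.007°

Signed shortest Δλ from +83.068° to -73.054° is -156.122°.
Midpoint longitude = +83.068° + (-156.122°)/2 = +83.068° − 78.061° = +5.007°.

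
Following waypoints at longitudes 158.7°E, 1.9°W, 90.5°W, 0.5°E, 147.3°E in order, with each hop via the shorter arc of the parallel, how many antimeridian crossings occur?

Leg 1: +158.7° → -1.9°, shortest Δλ = -160.6° (west) — does not cross 180°.
Leg 2: -1.9° → -90.5°, shortest Δλ = -88.6° (west) — does not cross 180°.
Leg 3: -90.5° → +0.5°, shortest Δλ = 91.0° (east) — does not cross 180°.
Leg 4: +0.5° → +147.3°, shortest Δλ = 146.8° (east) — does not cross 180°.
Total crossings: 0.

0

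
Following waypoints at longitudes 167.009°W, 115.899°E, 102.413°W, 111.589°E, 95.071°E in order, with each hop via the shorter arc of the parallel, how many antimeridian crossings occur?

3

Leg 1: -167.009° → +115.899°, shortest Δλ = -77.092° (west) — crosses 180°.
Leg 2: +115.899° → -102.413°, shortest Δλ = 141.688° (east) — crosses 180°.
Leg 3: -102.413° → +111.589°, shortest Δλ = -145.998° (west) — crosses 180°.
Leg 4: +111.589° → +95.071°, shortest Δλ = -16.518° (west) — does not cross 180°.
Total crossings: 3.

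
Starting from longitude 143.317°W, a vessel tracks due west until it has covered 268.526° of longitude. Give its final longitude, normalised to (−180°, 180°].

Start at -143.317°; shift −268.526° → -411.843°.
-411.843° lies outside (−180°, 180°]; add 360° → -51.843°.

51.843°W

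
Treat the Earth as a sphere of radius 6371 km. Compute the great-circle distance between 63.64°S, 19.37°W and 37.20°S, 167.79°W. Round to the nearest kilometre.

Δλ = -167.79 − -19.37 = -148.42°.
Δφ = -37.20 − -63.64 = 26.44°.
a = sin²(Δφ/2) + cos φ₁ · cos φ₂ · sin²(Δλ/2) = 0.379779.
c = 2·atan2(√a, √(1−a)) = 1.32798 rad → d = 6371·c ≈ 8460.53 km.

8461 km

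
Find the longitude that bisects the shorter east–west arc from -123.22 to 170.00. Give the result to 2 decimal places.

Signed shortest Δλ from -123.22° to +170.00° is -66.78°.
Midpoint longitude = -123.22° + (-66.78°)/2 = -123.22° − 33.39° = -156.61°.
(The naïve average (-123.22 + +170.00)/2 = 23.39° is on the wrong side of the globe.)

-156.61°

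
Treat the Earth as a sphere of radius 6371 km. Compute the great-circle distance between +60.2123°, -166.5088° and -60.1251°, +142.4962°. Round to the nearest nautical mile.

Δλ = 142.4962 − -166.5088 = 309.0050°; wrapped into (−180°, 180°]: -50.9950°.
Δφ = -60.1251 − 60.2123 = -120.3374°.
a = sin²(Δφ/2) + cos φ₁ · cos φ₂ · sin²(Δλ/2) = 0.798400.
c = 2·atan2(√a, √(1−a)) = 2.21030 rad → d = 6371·c ≈ 14081.85 km ≈ 7603.59 nmi.

7604 nmi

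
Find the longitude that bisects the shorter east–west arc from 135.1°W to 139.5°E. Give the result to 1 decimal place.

177.8°W

Signed shortest Δλ from -135.1° to +139.5° is -85.4°.
Midpoint longitude = -135.1° + (-85.4°)/2 = -135.1° − 42.7° = -177.8°.
(The naïve average (-135.1 + +139.5)/2 = 2.2° is on the wrong side of the globe.)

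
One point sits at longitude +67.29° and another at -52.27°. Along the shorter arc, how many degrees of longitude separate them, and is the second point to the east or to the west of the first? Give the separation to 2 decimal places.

Raw difference: -52.27 − 67.29 = -119.56°.
Normalise into (−180°, 180°]: -119.56° stays -119.56°.
Negative ⇒ the second point lies to the west; separation 119.56°.

119.56° west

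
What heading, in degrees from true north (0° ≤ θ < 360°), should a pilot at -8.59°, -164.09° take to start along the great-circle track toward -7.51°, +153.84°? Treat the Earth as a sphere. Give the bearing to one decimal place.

268.3°

Δλ = 153.84 − -164.09 = 317.93°; wrapped into (−180°, 180°]: -42.07°.
θ = atan2( sin Δλ · cos φ₂ , cos φ₁ · sin φ₂ − sin φ₁ · cos φ₂ · cos Δλ )
  = atan2(-0.66429, -0.01931) = -91.665° → normalised to [0°, 360°): 268.335°.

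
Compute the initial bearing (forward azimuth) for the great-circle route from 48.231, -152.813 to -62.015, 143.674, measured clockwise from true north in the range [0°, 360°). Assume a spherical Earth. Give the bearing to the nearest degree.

209°

Δλ = 143.674 − -152.813 = 296.487°; wrapped into (−180°, 180°]: -63.513°.
θ = atan2( sin Δλ · cos φ₂ , cos φ₁ · sin φ₂ − sin φ₁ · cos φ₂ · cos Δλ )
  = atan2(-0.41999, -0.74433) = -150.566° → normalised to [0°, 360°): 209.434°.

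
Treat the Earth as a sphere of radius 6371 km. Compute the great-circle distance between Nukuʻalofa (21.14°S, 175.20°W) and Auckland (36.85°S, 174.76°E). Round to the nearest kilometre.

Δλ = 174.76 − -175.20 = 349.96°; wrapped into (−180°, 180°]: -10.04°.
Δφ = -36.85 − -21.14 = -15.71°.
a = sin²(Δφ/2) + cos φ₁ · cos φ₂ · sin²(Δλ/2) = 0.024392.
c = 2·atan2(√a, √(1−a)) = 0.31365 rad → d = 6371·c ≈ 1998.24 km.

1998 km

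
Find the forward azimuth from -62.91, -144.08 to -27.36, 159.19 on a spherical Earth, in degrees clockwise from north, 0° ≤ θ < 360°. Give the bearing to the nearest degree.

287°

Δλ = 159.19 − -144.08 = 303.27°; wrapped into (−180°, 180°]: -56.73°.
θ = atan2( sin Δλ · cos φ₂ , cos φ₁ · sin φ₂ − sin φ₁ · cos φ₂ · cos Δλ )
  = atan2(-0.74257, 0.22448) = -73.180° → normalised to [0°, 360°): 286.820°.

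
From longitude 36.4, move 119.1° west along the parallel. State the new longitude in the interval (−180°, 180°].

-82.7°

Start at +36.4°; shift −119.1° → -82.7°.
-82.7° already lies in (−180°, 180°].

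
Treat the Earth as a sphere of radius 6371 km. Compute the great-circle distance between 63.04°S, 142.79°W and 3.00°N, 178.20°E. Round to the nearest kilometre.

8032 km

Δλ = 178.20 − -142.79 = 320.99°; wrapped into (−180°, 180°]: -39.01°.
Δφ = 3.00 − -63.04 = 66.04°.
a = sin²(Δφ/2) + cos φ₁ · cos φ₂ · sin²(Δλ/2) = 0.347424.
c = 2·atan2(√a, √(1−a)) = 1.26070 rad → d = 6371·c ≈ 8031.91 km.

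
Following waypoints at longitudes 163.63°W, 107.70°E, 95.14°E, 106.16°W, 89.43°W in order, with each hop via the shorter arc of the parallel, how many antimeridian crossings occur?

Leg 1: -163.63° → +107.70°, shortest Δλ = -88.67° (west) — crosses 180°.
Leg 2: +107.70° → +95.14°, shortest Δλ = -12.56° (west) — does not cross 180°.
Leg 3: +95.14° → -106.16°, shortest Δλ = 158.7° (east) — crosses 180°.
Leg 4: -106.16° → -89.43°, shortest Δλ = 16.73° (east) — does not cross 180°.
Total crossings: 2.

2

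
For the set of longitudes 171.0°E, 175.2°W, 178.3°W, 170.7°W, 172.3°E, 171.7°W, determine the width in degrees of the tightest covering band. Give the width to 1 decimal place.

Sort the longitudes: -178.3°, -175.2°, -171.7°, -170.7°, +171.0°, +172.3°.
Eastward gaps between consecutive values (wrapping around): 3.1°, 3.5°, 1.0°, 341.7°, 1.3°, 9.4°.
Largest gap = 341.7° ⇒ minimal covering band is its complement: 360° − 341.7° = 18.3°.
Band runs from +171.0° eastward to -170.7°, crossing the antimeridian.

18.3°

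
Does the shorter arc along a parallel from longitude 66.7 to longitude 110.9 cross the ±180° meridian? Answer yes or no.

Signed shortest Δλ = ((110.9 − 66.7 + 180) mod 360) − 180 = 44.2°.
Going east by 44.2° from +66.7° reaches +110.9° without touching 180°.

No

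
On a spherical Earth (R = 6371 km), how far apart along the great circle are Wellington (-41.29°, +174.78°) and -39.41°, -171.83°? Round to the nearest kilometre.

Δλ = -171.83 − 174.78 = -346.61°; wrapped into (−180°, 180°]: 13.39°.
Δφ = -39.41 − -41.29 = 1.88°.
a = sin²(Δφ/2) + cos φ₁ · cos φ₂ · sin²(Δλ/2) = 0.008160.
c = 2·atan2(√a, √(1−a)) = 0.18091 rad → d = 6371·c ≈ 1152.57 km.

1153 km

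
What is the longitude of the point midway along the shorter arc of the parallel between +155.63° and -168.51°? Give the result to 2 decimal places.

Signed shortest Δλ from +155.63° to -168.51° is +35.86°.
Midpoint longitude = +155.63° + (+35.86°)/2 = +155.63° + 17.93° = +173.56°.
(The naïve average (+155.63 + -168.51)/2 = -6.44° is on the wrong side of the globe.)

+173.56°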